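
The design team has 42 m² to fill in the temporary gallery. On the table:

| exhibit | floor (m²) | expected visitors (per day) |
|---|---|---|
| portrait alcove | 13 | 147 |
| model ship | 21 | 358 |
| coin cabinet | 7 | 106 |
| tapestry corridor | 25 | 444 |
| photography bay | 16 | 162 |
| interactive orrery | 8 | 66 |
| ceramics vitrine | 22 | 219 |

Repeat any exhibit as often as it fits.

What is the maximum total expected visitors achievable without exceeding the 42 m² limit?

Taking the top-ratio exhibits first gives 2×coin cabinet + tapestry corridor for 656 (39 m²).
Dropping 2×coin cabinet and tapestry corridor frees 39 m²; slotting in 2×model ship (42 m²) lifts the total to 716 at 42 m².
Nothing else within 42 m² beats 716.

716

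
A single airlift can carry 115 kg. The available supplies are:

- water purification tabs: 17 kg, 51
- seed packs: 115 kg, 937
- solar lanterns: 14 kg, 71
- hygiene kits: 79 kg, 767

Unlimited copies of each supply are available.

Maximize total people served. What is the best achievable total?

The ratio heuristic lands on 2×solar lanterns + hygiene kits (909) but leaves 8 kg idle.
Replace 2×solar lanterns and hygiene kits with seed packs: the trade gains 28 net, giving 937 at 115 kg.
No other feasible combination exceeds 937.

937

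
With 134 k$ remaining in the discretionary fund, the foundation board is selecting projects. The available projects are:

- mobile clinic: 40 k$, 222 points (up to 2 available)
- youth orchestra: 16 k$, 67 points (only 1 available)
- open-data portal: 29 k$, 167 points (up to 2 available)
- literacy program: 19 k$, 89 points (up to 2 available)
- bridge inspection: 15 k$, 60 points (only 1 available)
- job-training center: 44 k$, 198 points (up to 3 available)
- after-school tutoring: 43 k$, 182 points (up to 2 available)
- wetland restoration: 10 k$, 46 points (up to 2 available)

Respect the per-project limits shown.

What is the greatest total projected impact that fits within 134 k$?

A density-first pass picks mobile clinic + 2×open-data portal + literacy program + wetland restoration — 691 at 127 k$.
Dropping open-data portal and literacy program frees 48 k$; slotting in mobile clinic + bridge inspection (55 k$) lifts the total to 717 at 134 k$.
That's the maximum — no swap from here does better than 717.

717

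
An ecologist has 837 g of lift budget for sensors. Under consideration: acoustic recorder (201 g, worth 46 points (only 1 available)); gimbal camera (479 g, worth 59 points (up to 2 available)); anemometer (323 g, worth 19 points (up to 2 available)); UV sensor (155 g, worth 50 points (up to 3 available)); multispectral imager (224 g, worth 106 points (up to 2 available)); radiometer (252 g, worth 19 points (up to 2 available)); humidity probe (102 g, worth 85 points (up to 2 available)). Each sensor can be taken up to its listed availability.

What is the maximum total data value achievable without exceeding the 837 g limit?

Ranking by ratio (data value/g): humidity probe 0.83, multispectral imager 0.47, UV sensor 0.32, acoustic recorder 0.23.
The ratio ordering already packs tightly: UV sensor + 2×multispectral imager + 2×humidity probe, 807 g, 432.

432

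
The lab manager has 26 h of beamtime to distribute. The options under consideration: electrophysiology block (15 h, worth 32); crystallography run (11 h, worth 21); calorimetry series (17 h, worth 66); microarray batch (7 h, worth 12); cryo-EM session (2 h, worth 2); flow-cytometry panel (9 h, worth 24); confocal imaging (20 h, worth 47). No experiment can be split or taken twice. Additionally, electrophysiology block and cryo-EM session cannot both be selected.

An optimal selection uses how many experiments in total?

Best achievable expected citations is 90.
One optimal bundle: calorimetry series + flow-cytometry panel (26 h).
Any selection reaching 90 contains exactly 2 experiments.

2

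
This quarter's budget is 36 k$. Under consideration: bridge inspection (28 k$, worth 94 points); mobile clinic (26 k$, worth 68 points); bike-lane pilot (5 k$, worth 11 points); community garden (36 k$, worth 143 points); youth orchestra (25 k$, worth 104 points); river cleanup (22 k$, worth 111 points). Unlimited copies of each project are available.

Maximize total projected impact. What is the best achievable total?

143

Filling by ratio: 2×bike-lane pilot + river cleanup for 133, with 4 k$ left unused.
Dropping 2×bike-lane pilot and river cleanup frees 32 k$; slotting in community garden (36 k$) lifts the total to 143 at 36 k$.
That's the maximum — no swap from here does better than 143.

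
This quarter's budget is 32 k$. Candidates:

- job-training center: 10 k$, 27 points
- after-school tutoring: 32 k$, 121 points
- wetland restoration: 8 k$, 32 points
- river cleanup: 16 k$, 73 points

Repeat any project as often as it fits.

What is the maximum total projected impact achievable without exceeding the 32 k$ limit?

146

2×river cleanup uses 32 of the 32 k$ and totals 146.
Nothing else within 32 k$ beats 146.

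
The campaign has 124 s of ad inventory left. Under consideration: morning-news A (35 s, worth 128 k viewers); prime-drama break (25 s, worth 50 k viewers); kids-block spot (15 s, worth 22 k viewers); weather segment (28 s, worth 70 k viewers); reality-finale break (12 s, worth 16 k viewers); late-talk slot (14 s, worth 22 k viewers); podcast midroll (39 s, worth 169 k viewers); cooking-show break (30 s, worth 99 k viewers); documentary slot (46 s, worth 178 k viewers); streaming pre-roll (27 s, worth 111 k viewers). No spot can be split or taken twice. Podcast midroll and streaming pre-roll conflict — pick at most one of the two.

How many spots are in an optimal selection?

Best achievable expected reach is 475.
For example morning-news A + podcast midroll + documentary slot achieves it, using 120 s.
Any selection reaching 475 contains exactly 3 spots.

3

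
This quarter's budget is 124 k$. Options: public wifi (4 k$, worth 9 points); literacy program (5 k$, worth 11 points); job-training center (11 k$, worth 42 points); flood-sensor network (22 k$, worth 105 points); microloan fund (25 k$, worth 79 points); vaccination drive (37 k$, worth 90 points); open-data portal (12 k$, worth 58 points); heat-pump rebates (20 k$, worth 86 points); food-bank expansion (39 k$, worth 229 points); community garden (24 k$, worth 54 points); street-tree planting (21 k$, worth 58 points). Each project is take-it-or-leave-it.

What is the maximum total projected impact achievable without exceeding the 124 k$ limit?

Taking the top-ratio projects first gives public wifi + literacy program + job-training center + flood-sensor network + open-data portal + heat-pump rebates + food-bank expansion for 540 (113 k$).
The 15 k$ tied up in public wifi and job-training center is better spent on microloan fund — total rises to 568 (123 k$).

568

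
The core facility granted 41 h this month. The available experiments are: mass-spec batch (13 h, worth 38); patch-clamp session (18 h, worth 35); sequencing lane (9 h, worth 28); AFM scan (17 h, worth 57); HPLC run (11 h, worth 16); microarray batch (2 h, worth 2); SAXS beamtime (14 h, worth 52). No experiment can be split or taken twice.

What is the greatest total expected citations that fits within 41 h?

137

The ratio ordering already packs tightly: sequencing lane + AFM scan + SAXS beamtime, 40 h, 137.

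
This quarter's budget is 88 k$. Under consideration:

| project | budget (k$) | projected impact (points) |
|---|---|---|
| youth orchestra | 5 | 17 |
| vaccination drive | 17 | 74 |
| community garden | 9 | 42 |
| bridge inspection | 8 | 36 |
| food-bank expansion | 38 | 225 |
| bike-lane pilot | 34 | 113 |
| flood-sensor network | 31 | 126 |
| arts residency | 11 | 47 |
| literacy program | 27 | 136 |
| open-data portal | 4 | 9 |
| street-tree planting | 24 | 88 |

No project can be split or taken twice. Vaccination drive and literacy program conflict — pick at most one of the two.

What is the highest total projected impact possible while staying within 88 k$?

456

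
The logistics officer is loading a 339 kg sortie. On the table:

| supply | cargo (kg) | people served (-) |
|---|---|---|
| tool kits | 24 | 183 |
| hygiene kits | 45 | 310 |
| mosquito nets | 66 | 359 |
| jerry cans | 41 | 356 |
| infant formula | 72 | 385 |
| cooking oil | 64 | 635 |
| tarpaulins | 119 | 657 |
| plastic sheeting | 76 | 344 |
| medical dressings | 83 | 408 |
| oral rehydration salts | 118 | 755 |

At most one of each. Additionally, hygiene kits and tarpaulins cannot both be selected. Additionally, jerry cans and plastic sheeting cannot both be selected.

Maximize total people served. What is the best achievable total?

A density-first pass picks tool kits + hygiene kits + jerry cans + cooking oil + oral rehydration salts — 2239 at 292 kg.
Dropping tool kits frees 24 kg; slotting in mosquito nets (66 kg) lifts the total to 2415 at 334 kg.

2415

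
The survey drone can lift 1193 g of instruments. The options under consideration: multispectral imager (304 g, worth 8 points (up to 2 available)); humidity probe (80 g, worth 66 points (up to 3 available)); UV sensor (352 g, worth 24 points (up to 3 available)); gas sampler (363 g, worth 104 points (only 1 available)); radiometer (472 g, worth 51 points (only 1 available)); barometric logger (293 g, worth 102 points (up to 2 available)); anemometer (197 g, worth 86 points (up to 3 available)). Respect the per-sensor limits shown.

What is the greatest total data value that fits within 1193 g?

Density check — humidity probe 0.82, anemometer 0.44, barometric logger 0.35, gas sampler 0.29 are the best per g.
The ratio ordering already packs tightly: 3×humidity probe + barometric logger + 3×anemometer, 1124 g, 558.
No other feasible combination exceeds 558.

558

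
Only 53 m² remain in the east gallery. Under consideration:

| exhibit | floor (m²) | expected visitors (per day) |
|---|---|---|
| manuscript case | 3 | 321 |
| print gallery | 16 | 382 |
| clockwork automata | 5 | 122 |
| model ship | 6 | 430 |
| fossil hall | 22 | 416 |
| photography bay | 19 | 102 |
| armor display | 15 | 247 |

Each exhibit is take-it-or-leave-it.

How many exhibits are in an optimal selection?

5

Best achievable expected visitors is 1671.
One optimal bundle: manuscript case + print gallery + clockwork automata + model ship + fossil hall (52 m²).
Every optimal selection uses 5 exhibits.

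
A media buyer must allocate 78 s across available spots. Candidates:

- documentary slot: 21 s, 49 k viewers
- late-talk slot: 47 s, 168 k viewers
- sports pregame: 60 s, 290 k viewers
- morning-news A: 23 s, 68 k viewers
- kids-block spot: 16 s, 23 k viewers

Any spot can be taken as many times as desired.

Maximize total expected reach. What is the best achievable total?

Ranking by ratio (expected reach/s): sports pregame 4.83, late-talk slot 3.57, morning-news A 2.96, documentary slot 2.33.
The ratio ordering already packs tightly: sports pregame + kids-block spot, 76 s, 313.
No other feasible combination exceeds 313.

313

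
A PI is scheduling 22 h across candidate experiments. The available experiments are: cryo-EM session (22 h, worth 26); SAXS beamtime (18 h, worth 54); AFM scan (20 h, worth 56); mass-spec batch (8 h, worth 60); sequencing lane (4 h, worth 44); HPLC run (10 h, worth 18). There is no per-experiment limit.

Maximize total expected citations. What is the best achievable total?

220

Taking 5×sequencing lane: 20 h used, 220 in expected citations.
The spare 2 h is too small for any remaining experiment, and no exchange beats 220.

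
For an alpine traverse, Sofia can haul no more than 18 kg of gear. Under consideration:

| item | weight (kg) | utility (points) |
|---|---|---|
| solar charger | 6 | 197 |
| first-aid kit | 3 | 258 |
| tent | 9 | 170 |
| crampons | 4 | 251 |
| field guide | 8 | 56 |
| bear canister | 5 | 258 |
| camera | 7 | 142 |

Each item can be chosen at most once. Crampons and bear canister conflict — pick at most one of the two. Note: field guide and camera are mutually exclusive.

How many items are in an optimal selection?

3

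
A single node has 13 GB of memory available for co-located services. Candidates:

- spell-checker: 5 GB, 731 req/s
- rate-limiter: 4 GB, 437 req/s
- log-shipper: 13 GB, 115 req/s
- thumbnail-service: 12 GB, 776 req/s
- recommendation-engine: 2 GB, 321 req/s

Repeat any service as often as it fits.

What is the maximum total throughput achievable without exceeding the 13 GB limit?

2015

A density-first pass picks 6×recommendation-engine — 1926 at 12 GB.
Replace 2×recommendation-engine with spell-checker: the trade gains 89 net, giving 2015 at 13 GB.
Every other selection either busts 13 GB or fails to beat 2015.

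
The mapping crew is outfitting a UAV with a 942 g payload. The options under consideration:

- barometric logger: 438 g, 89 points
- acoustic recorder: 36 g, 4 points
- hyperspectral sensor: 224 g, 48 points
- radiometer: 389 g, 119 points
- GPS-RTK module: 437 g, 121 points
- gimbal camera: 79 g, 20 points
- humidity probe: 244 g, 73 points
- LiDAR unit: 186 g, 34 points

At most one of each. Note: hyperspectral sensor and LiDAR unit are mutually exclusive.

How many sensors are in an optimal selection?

Optimal total is 264.
One optimal bundle: acoustic recorder + radiometer + GPS-RTK module + gimbal camera (941 g).
All optima have 4 sensors.

4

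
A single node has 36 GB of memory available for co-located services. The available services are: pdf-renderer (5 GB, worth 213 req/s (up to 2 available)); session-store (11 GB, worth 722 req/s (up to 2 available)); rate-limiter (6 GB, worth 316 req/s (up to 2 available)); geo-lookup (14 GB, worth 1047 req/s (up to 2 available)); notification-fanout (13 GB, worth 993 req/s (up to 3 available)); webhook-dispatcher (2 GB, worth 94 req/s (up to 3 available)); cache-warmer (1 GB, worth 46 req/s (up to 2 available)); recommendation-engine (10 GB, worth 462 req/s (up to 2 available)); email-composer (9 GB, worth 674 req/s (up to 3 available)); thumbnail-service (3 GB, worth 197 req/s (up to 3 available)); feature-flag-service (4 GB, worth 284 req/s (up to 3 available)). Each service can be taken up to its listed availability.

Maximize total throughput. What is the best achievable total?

2714

Density check — notification-fanout 76.38, email-composer 74.89, geo-lookup 74.79 are the best per GB.
Taking the top-ratio services first gives 2×notification-fanout + cache-warmer + email-composer for 2706 (36 GB).
Dropping notification-fanout and cache-warmer frees 14 GB; slotting in geo-lookup (14 GB) lifts the total to 2714 at 36 GB.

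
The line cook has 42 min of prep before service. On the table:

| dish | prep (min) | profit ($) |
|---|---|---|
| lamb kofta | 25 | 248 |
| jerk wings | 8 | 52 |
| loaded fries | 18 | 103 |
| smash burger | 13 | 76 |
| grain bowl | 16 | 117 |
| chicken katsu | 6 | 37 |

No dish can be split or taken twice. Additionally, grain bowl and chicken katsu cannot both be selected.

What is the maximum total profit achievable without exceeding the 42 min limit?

365

Best packing: lamb kofta + grain bowl — 41 min, 365 total.
The spare 1 min is too small for any remaining dish, and no feasible exchange beats 365.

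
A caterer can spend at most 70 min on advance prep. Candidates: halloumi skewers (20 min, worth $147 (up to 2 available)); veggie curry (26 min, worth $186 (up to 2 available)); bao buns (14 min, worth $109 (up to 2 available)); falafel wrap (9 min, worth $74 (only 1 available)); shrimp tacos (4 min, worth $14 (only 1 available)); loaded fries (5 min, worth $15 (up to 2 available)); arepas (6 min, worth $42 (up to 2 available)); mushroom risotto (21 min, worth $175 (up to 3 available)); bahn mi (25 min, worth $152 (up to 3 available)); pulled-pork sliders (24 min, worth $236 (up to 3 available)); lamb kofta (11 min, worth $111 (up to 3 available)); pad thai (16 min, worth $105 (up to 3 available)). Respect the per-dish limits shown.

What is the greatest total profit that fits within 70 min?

694

Ranking by ratio (profit/min): lamb kofta 10.09, pulled-pork sliders 9.83, mushroom risotto 8.33.
A density-first pass picks falafel wrap + shrimp tacos + pulled-pork sliders + 3×lamb kofta — 657 at 70 min.
The 24 min tied up in falafel wrap and shrimp tacos and lamb kofta is better spent on pulled-pork sliders — total rises to 694 (70 min).
Nothing else within 70 min beats 694.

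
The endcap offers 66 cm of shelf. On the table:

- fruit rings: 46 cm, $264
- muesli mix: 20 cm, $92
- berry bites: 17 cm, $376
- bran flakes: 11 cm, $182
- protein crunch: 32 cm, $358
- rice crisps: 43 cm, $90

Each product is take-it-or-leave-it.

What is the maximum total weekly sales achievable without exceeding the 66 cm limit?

Berry bites + bran flakes + protein crunch uses 60 of the 66 cm and totals 916.
The spare 6 cm is too small for any remaining product, and no exchange beats 916.

916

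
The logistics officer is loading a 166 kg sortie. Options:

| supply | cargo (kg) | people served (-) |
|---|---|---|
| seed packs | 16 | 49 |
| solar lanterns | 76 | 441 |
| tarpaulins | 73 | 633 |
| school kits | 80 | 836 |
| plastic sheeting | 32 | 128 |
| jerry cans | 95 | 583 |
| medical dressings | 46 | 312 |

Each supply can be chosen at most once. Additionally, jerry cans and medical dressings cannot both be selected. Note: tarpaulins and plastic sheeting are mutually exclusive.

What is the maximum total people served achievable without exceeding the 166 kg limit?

Density check — school kits 10.45, tarpaulins 8.67, medical dressings 6.78, jerry cans 6.14 are the best per kg.
Tarpaulins + school kits uses 153 of the 166 kg and totals 1469.
The closest alternative, solar lanterns + school kits, reaches only 1277.

1469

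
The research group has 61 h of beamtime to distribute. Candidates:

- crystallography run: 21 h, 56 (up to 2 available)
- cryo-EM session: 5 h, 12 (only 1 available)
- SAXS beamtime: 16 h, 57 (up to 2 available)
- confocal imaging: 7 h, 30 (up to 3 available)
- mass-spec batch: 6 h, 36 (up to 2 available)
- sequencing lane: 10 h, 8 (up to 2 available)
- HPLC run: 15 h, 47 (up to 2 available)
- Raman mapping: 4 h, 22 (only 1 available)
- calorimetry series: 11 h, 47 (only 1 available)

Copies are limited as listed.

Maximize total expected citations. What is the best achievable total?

266

Density check — mass-spec batch 6.00, Raman mapping 5.50, confocal imaging 4.29, calorimetry series 4.27 are the best per h.
Filling by ratio: cryo-EM session + 3×confocal imaging + 2×mass-spec batch + Raman mapping + calorimetry series for 243, with 8 h left unused.
Dropping cryo-EM session and Raman mapping frees 9 h; slotting in SAXS beamtime (16 h) lifts the total to 266 at 60 h.
That's the maximum — no swap from here does better than 266.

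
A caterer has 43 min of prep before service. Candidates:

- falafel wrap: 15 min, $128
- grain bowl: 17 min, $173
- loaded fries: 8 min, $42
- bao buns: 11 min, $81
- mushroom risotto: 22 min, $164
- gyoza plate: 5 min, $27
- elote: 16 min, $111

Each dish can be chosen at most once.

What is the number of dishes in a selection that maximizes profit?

3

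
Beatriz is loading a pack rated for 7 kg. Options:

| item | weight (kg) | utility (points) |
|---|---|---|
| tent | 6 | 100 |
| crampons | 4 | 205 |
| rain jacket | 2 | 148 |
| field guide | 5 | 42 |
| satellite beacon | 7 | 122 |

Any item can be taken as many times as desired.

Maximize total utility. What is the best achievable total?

Best packing: 3×rain jacket — 6 kg, 444 total.

444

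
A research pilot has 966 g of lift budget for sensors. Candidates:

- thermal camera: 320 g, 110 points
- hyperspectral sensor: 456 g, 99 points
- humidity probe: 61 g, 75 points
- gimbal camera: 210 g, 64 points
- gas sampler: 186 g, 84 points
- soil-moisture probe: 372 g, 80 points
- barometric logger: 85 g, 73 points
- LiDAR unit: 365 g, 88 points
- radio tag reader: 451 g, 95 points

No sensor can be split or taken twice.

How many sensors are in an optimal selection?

5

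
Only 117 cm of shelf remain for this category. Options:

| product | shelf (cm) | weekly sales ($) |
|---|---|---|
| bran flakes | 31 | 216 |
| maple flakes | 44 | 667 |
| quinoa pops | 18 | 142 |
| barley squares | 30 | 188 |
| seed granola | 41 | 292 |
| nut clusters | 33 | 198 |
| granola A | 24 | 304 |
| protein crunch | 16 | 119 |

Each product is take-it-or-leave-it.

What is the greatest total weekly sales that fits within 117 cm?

Ranking by ratio (weekly sales/cm): maple flakes 15.16, granola A 12.67, quinoa pops 7.89, protein crunch 7.44.
Greedy by ratio would take maple flakes + quinoa pops + granola A + protein crunch: 102 cm used, total 1232.
Replace protein crunch with bran flakes: the trade gains 97 net, giving 1329 at 117 cm.
Nothing else within 117 cm beats 1329.

1329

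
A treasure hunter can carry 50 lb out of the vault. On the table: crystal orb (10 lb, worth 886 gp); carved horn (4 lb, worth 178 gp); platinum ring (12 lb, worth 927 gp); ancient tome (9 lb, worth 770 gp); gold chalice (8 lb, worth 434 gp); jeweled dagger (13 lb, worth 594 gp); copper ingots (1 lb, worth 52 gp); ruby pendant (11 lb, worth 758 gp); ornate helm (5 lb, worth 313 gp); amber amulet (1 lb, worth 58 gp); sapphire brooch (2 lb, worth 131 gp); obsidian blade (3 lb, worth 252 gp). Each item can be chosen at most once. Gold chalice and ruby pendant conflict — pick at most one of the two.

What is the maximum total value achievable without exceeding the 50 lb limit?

3906

Greedy by ratio would take crystal orb + platinum ring + ancient tome + copper ingots + ruby pendant + amber amulet + sapphire brooch + obsidian blade: 49 lb used, total 3834.
The 4 lb tied up in copper ingots and amber amulet and sapphire brooch is better spent on ornate helm — total rises to 3906 (50 lb).
Runner-up crystal orb + platinum ring + ancient tome + ruby pendant + ornate helm + amber amulet + sapphire brooch tops out at 3843.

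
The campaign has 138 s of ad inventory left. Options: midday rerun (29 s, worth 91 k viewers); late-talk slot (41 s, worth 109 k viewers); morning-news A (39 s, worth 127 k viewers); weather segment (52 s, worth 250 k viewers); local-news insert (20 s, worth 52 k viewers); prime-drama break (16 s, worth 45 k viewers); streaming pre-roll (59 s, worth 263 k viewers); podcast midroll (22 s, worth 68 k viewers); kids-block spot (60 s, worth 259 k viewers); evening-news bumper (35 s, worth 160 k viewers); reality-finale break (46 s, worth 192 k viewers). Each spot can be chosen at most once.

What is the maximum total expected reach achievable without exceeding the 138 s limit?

Weather segment + evening-news bumper + reality-finale break uses 133 of the 138 s and totals 602.
No other feasible combination exceeds 602.

602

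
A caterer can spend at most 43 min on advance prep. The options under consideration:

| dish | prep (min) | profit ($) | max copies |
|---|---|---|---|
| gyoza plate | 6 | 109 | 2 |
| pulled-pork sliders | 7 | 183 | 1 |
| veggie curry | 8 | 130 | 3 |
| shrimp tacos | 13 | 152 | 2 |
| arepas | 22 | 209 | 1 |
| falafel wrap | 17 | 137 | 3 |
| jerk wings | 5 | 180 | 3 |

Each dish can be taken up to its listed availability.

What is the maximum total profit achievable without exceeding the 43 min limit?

The ratio ordering already packs tightly: 2×gyoza plate + pulled-pork sliders + veggie curry + 3×jerk wings, 42 min, 1071.
No other feasible combination exceeds 1071.

1071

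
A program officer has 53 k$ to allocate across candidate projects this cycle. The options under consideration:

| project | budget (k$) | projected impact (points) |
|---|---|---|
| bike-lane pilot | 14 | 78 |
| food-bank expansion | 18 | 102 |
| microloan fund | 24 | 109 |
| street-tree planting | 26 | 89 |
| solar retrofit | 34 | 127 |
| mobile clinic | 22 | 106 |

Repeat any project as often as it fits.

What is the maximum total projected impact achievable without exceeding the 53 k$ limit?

282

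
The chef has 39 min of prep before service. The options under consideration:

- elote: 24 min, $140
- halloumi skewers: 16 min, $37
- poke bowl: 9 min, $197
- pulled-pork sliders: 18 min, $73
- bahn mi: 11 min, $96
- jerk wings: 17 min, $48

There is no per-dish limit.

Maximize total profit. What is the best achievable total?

Best packing: 4×poke bowl — 36 min, 788 total.
No other feasible combination exceeds 788.

788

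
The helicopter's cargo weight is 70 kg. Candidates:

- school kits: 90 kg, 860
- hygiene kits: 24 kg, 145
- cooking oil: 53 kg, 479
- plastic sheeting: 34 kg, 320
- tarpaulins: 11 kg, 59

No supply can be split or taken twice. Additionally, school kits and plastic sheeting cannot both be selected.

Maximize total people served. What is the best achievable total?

538

A density-first pass picks hygiene kits + plastic sheeting + tarpaulins — 524 at 69 kg.
Replace hygiene kits and plastic sheeting with cooking oil: the trade gains 14 net, giving 538 at 64 kg.
That's the maximum — no feasible swap from here does better than 538.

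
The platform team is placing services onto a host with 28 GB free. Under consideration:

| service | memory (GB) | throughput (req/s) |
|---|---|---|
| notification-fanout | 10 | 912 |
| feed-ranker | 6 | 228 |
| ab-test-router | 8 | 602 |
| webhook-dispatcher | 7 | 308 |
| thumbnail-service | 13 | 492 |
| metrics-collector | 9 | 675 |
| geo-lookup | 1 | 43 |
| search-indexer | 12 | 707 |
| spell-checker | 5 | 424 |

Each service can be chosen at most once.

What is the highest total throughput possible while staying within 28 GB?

Taking the top-ratio services first gives notification-fanout + ab-test-router + geo-lookup + spell-checker for 1981 (24 GB).
Replace spell-checker with metrics-collector: the trade gains 251 net, giving 2232 at 28 GB.
Every other selection either busts 28 GB or fails to beat 2232.

2232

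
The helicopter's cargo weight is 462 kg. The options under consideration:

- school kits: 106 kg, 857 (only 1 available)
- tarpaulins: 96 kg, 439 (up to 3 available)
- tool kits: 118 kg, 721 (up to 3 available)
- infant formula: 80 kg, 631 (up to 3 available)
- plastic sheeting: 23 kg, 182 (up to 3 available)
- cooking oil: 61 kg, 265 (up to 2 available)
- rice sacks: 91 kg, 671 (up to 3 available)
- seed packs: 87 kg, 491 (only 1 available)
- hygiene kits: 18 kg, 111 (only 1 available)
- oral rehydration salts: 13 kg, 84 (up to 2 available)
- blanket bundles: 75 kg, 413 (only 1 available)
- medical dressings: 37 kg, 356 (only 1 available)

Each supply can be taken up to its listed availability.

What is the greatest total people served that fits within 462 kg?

3665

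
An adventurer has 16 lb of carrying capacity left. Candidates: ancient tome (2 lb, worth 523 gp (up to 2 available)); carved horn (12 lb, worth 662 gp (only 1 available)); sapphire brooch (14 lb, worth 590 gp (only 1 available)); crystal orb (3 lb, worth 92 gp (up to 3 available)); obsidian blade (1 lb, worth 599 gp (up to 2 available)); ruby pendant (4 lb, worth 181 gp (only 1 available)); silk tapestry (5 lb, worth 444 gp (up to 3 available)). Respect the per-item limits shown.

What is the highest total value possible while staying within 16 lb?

3132

Ranking by ratio (value/lb): obsidian blade 599.00, ancient tome 261.50, silk tapestry 88.80.
Best packing: 2×ancient tome + 2×obsidian blade + 2×silk tapestry — 16 lb, 3132 total.
No other feasible combination exceeds 3132.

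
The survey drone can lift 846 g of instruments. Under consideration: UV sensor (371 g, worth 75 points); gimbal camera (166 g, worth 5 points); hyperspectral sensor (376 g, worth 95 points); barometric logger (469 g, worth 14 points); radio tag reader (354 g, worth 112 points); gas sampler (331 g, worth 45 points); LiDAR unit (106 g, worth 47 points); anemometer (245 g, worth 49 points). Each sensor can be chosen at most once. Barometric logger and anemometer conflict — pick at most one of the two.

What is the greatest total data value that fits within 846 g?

254

Taking hyperspectral sensor + radio tag reader + LiDAR unit: 836 g used, 254 in data value.
No other feasible combination exceeds 254.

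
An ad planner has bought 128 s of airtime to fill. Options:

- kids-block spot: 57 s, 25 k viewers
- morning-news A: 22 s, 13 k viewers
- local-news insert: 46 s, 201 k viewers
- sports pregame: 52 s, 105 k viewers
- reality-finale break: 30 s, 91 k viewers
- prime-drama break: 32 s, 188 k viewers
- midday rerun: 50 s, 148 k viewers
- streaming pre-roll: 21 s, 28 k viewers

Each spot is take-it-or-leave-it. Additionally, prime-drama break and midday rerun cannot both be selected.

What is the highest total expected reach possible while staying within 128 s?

480

By expected reach per s: prime-drama break 5.88, local-news insert 4.37, reality-finale break 3.03 lead.
Best packing: local-news insert + reality-finale break + prime-drama break — 108 s, 480 total.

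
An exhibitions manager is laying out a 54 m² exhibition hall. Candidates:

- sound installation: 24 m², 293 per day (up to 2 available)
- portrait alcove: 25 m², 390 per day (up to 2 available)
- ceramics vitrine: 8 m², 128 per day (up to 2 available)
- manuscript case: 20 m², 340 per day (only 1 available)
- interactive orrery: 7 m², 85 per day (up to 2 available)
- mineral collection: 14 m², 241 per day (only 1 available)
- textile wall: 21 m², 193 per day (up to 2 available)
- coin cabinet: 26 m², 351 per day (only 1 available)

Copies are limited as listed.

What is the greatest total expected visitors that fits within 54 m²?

858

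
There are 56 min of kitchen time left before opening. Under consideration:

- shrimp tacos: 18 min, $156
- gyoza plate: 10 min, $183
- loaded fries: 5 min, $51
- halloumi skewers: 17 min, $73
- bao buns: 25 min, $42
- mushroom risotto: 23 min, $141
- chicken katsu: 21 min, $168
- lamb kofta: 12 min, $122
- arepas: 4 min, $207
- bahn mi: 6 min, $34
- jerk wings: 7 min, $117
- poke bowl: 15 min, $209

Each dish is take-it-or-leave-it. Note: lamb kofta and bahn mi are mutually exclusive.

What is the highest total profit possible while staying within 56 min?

889

By profit per min: arepas 51.75, gyoza plate 18.30, jerk wings 16.71, poke bowl 13.93 lead.
The ratio ordering already packs tightly: gyoza plate + loaded fries + lamb kofta + arepas + jerk wings + poke bowl, 53 min, 889.
That's the maximum — no feasible swap from here does better than 889.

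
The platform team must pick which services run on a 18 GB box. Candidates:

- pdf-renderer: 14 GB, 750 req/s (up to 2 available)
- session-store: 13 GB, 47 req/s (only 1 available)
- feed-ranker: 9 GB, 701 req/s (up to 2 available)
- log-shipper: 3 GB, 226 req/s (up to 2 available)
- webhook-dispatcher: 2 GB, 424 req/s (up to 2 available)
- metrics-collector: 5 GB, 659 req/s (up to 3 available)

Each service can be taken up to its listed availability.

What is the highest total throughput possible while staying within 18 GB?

2401

Taking the top-ratio services first gives log-shipper + 2×webhook-dispatcher + 2×metrics-collector for 2392 (17 GB).
Dropping log-shipper and webhook-dispatcher frees 5 GB; slotting in metrics-collector (5 GB) lifts the total to 2401 at 17 GB.
No other feasible combination exceeds 2401.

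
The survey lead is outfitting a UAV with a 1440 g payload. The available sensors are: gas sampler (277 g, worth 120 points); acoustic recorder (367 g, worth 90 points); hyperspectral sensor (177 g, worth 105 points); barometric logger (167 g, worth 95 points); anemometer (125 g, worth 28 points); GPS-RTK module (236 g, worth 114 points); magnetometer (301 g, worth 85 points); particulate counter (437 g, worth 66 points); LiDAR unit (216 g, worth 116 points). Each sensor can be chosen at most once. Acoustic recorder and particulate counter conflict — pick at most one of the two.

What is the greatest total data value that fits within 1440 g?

640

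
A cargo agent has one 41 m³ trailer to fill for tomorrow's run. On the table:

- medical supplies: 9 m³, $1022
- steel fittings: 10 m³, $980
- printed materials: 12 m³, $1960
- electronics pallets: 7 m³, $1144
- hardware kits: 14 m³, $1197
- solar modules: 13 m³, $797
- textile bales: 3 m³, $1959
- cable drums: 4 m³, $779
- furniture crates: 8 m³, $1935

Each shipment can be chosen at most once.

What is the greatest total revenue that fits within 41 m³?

Ranking by ratio (revenue/m³): textile bales 653.00, furniture crates 241.88, cable drums 194.75, electronics pallets 163.43.
Filling by ratio: printed materials + electronics pallets + textile bales + cable drums + furniture crates for 7777, with 7 m³ left unused.
The 4 m³ tied up in cable drums is better spent on medical supplies — total rises to 8020 (39 m³).
Runner-up steel fittings + printed materials + electronics pallets + textile bales + furniture crates tops out at 7978.

8020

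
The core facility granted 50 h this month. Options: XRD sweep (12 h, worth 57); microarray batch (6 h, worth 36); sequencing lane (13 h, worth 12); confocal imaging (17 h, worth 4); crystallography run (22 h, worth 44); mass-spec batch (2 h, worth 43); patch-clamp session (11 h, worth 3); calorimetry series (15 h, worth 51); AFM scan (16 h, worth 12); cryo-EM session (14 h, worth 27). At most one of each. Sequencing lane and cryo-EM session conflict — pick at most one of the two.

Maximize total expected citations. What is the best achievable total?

214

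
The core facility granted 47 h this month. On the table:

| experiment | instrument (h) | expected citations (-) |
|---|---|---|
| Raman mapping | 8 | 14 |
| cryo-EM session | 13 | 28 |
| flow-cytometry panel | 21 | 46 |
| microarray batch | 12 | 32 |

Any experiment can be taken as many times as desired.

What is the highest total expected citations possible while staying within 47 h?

110

Density check — microarray batch 2.67, flow-cytometry panel 2.19, cryo-EM session 2.15, Raman mapping 1.75 are the best per h.
Raman mapping + 3×microarray batch uses 44 of the 47 h and totals 110.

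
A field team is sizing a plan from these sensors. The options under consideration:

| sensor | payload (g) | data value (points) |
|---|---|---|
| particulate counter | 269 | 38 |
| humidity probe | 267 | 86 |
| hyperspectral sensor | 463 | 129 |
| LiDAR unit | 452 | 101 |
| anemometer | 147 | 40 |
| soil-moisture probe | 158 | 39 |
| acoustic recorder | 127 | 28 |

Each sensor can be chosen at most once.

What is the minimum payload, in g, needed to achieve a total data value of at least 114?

394

Need the lightest bundle worth ≥ 114.
humidity probe + acoustic recorder reaches 114 using 394 g.
No combination under 394 g hits 114.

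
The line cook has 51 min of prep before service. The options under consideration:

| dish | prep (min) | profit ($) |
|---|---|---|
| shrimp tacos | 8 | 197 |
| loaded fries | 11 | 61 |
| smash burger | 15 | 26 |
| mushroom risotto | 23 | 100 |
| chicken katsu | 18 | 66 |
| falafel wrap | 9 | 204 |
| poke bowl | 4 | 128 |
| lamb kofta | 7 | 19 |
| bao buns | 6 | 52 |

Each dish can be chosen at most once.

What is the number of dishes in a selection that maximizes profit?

Best achievable profit is 681.
For example shrimp tacos + mushroom risotto + falafel wrap + poke bowl + bao buns achieves it, using 50 min.
Any selection reaching 681 contains exactly 5 dishes.

5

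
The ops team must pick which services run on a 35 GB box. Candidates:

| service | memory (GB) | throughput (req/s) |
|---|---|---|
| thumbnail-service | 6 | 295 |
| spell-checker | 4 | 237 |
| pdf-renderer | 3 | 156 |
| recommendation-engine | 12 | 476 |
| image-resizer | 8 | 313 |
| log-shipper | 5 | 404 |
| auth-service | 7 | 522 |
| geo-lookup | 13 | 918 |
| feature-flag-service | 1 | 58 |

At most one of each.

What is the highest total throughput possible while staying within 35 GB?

2376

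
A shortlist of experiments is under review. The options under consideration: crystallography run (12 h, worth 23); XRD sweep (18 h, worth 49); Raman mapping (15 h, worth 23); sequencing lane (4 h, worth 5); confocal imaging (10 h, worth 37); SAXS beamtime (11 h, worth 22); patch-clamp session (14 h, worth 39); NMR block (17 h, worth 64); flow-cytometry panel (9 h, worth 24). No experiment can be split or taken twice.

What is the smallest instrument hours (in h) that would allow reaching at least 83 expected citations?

26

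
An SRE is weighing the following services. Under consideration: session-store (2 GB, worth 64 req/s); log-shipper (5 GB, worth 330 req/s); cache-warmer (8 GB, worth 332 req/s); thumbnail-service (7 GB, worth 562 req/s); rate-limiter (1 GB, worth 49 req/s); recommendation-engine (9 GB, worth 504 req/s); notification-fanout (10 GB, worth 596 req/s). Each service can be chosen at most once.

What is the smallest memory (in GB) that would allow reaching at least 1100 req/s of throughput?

Minimise GB subject to total throughput ≥ 1100.
Taking thumbnail-service + rate-limiter + recommendation-engine gives 1115 (≥ 1100) for 17 GB.
Below 17 GB the best achievable stays under 1100.

17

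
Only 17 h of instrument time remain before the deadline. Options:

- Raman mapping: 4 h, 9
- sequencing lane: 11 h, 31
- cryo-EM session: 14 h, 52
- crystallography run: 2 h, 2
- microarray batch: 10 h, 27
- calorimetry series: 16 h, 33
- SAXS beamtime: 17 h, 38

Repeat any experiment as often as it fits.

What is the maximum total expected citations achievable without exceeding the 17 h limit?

54

The ratio ordering already packs tightly: cryo-EM session + crystallography run, 16 h, 54.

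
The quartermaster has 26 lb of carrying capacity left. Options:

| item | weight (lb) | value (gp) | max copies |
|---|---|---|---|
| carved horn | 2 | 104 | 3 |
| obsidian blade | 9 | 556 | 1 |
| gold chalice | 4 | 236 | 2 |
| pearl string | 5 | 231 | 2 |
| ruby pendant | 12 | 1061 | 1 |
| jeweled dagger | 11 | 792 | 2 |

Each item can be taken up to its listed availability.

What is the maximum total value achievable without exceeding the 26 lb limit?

Density check — ruby pendant 88.42, jeweled dagger 72.00, obsidian blade 61.78 are the best per lb.
Taking carved horn + ruby pendant + jeweled dagger: 25 lb used, 1957 in value.

1957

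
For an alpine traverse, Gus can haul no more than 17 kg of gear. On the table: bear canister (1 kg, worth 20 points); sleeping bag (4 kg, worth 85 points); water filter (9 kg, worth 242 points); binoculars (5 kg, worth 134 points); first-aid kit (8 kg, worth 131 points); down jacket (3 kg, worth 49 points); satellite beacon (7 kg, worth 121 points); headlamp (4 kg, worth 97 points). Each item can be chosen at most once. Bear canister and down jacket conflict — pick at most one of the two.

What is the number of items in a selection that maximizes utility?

The maximum utility within 17 kg is 425.
For example water filter + binoculars + down jacket achieves it, using 17 kg.
Every optimal selection uses 3 items.

3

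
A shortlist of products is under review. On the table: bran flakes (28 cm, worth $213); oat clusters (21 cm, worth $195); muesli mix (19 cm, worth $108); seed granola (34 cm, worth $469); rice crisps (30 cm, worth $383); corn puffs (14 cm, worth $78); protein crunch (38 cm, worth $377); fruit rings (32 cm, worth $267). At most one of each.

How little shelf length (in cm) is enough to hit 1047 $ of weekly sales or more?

85

Need the lightest bundle worth ≥ 1047.
oat clusters + seed granola + rice crisps: 1047 weekly sales at 85 cm.
No combination under 85 cm hits 1047.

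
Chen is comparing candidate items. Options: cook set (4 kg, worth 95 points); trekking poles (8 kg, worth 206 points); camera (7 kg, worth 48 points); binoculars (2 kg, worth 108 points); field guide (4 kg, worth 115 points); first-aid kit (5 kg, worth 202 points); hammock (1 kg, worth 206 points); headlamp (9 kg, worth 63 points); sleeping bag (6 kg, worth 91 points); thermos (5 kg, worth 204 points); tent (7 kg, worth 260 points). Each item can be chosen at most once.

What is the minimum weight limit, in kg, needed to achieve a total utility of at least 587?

Need the lightest bundle worth ≥ 587.
Taking first-aid kit + hammock + thermos gives 612 (≥ 587) for 11 kg.
Any bundle with less than 11 kg falls short of 587.

11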